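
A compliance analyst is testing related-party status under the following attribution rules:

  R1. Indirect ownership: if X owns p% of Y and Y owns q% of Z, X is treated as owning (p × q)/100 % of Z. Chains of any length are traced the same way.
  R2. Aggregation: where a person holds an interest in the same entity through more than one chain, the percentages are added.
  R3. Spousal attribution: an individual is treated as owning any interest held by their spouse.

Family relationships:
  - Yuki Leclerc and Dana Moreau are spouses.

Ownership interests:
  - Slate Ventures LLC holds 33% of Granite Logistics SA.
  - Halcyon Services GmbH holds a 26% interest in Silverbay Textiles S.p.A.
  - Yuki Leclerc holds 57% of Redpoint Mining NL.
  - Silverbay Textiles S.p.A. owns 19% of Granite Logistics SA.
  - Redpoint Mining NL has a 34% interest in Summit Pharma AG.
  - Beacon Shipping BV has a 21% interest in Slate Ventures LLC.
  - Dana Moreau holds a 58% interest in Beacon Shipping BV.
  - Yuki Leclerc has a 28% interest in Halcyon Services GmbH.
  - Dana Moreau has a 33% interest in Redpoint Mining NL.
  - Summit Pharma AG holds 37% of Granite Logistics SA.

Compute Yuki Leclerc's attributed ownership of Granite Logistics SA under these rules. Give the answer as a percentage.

By spousal attribution (R3), Yuki Leclerc is treated as also owning Dana Moreau's interest in Redpoint Mining NL, giving 57% + 33% = 90%.
By spousal attribution (R3), Yuki Leclerc is treated as owning Dana Moreau's 58% interest in Beacon Shipping BV.
Chain via Redpoint Mining NL → Summit Pharma AG (R1): 90% × 34% × 37% = 11.322% of Granite Logistics SA.
Chain via Halcyon Services GmbH → Silverbay Textiles S.p.A. (R1): 28% × 26% × 19% = 1.3832% of Granite Logistics SA.
Chain via Beacon Shipping BV → Slate Ventures LLC (R1): 58% × 21% × 33% = 4.0194% of Granite Logistics SA.
Aggregating (R2): 11.322% + 1.3832% + 4.0194% = 16.7246%.

16.7246%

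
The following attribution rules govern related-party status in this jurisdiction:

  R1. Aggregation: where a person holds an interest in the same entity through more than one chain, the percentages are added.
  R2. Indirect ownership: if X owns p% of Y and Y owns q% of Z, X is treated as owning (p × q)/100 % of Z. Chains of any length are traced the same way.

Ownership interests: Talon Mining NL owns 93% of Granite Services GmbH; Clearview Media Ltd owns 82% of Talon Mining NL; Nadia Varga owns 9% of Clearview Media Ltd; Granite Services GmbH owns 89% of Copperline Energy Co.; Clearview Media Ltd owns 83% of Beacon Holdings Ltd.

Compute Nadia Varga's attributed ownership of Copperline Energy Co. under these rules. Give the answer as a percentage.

Chain via Clearview Media Ltd → Talon Mining NL → Granite Services GmbH (R2): 9% × 82% × 93% × 89% = 6.108426% of Copperline Energy Co.

6.108426%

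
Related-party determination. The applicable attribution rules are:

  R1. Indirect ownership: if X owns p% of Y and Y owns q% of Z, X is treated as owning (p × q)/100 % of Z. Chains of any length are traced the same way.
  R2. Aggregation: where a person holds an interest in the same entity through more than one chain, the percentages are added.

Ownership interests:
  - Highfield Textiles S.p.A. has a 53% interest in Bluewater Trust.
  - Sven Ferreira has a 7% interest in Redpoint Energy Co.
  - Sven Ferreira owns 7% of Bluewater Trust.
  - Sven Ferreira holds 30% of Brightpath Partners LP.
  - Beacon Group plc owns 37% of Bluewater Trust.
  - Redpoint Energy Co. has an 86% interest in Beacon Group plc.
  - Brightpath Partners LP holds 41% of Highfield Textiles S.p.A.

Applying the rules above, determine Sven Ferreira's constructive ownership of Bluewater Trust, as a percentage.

Chain via Redpoint Energy Co. → Beacon Group plc (R1): 7% × 86% × 37% = 2.2274% of Bluewater Trust.
Chain via Brightpath Partners LP → Highfield Textiles S.p.A. (R1): 30% × 41% × 53% = 6.519% of Bluewater Trust.
Direct interest in Bluewater Trust: 7%.
Aggregating (R2): 2.2274% + 6.519% + 7% = 15.7464%.

15.7464%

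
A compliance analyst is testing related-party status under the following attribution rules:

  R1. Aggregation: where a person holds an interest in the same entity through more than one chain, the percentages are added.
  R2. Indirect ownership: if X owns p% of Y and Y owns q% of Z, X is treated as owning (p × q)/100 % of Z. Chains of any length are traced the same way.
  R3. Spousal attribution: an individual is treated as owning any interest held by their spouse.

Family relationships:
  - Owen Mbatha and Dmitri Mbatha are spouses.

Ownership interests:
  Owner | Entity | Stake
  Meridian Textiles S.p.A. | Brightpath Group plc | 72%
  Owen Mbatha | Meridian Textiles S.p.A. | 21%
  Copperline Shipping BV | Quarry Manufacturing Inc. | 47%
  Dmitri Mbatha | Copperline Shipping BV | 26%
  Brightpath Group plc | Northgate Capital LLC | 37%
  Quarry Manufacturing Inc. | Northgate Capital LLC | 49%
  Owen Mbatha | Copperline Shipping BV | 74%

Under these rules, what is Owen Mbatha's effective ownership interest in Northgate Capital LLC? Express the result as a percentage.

28.6244%

By spousal attribution (R3), Owen Mbatha is treated as also owning Dmitri Mbatha's interest in Copperline Shipping BV, giving 74% + 26% = 100%.
Chain via Meridian Textiles S.p.A. → Brightpath Group plc (R2): 21% × 72% × 37% = 5.5944% of Northgate Capital LLC.
Chain via Copperline Shipping BV → Quarry Manufacturing Inc. (R2): 100% × 47% × 49% = 23.03% of Northgate Capital LLC.
Aggregating (R1): 5.5944% + 23.03% = 28.6244%.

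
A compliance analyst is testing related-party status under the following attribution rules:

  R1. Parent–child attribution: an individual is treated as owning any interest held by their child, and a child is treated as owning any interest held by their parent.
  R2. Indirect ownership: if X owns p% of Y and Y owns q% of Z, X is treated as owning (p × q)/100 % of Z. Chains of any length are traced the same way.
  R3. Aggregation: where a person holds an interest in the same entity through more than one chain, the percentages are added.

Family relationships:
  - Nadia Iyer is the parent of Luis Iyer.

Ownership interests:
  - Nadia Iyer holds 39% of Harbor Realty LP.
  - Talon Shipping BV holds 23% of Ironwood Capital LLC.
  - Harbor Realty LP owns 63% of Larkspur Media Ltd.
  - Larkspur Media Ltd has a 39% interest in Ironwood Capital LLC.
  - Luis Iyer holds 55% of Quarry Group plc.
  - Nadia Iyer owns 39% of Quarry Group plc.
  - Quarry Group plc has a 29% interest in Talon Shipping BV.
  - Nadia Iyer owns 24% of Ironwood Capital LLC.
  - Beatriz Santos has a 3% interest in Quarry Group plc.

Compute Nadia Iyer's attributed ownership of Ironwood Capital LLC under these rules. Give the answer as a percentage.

By parent–child attribution (R1), Nadia Iyer is treated as also owning Luis Iyer's interest in Quarry Group plc, giving 39% + 55% = 94%.
Chain via Harbor Realty LP → Larkspur Media Ltd (R2): 39% × 63% × 39% = 9.5823% of Ironwood Capital LLC.
Chain via Quarry Group plc → Talon Shipping BV (R2): 94% × 29% × 23% = 6.2698% of Ironwood Capital LLC.
Direct interest in Ironwood Capital LLC: 24%.
Aggregating (R3): 9.5823% + 6.2698% + 24% = 39.8521%.

39.8521%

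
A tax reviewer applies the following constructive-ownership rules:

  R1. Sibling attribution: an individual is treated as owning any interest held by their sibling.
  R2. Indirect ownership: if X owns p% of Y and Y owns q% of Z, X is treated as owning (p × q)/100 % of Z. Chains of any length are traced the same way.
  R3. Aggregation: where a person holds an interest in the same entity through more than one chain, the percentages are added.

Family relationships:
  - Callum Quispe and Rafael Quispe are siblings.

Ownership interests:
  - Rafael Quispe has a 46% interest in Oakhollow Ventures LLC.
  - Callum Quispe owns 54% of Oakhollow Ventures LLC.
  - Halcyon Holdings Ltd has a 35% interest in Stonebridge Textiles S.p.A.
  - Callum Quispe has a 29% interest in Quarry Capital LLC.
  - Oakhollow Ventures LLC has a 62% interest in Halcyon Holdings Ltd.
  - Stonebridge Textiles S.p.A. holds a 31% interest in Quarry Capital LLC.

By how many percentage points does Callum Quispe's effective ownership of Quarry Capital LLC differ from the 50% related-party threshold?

By sibling attribution (R1), Callum Quispe is treated as also owning Rafael Quispe's interest in Oakhollow Ventures LLC, giving 54% + 46% = 100%.
Chain via Oakhollow Ventures LLC → Halcyon Holdings Ltd → Stonebridge Textiles S.p.A. (R2): 100% × 62% × 35% × 31% = 6.727% of Quarry Capital LLC.
Direct interest in Quarry Capital LLC: 29%.
Aggregating (R3): 6.727% + 29% = 35.727%.
35.727% falls short of the 50% threshold by 14.273 percentage points.

14.273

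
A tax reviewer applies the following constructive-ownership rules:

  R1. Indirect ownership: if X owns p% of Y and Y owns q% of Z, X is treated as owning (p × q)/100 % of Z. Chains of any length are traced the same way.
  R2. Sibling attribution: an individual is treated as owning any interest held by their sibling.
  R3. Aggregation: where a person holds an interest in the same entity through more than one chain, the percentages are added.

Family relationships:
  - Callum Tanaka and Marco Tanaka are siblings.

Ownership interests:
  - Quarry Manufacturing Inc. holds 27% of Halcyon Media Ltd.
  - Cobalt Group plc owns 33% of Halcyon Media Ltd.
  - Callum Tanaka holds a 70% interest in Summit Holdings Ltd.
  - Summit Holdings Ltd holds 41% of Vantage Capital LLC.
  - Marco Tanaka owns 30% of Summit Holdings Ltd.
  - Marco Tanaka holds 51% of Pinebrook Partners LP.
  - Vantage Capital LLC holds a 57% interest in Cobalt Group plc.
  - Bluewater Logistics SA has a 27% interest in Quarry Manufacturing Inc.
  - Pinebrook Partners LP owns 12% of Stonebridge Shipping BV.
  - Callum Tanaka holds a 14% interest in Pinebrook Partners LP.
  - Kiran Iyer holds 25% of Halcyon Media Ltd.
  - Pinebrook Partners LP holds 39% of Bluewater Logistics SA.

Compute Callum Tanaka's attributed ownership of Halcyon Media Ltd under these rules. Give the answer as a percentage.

By sibling attribution (R2), Callum Tanaka is treated as also owning Marco Tanaka's interest in Summit Holdings Ltd, giving 70% + 30% = 100%.
By sibling attribution (R2), Callum Tanaka is treated as also owning Marco Tanaka's interest in Pinebrook Partners LP, giving 14% + 51% = 65%.
Chain via Summit Holdings Ltd → Vantage Capital LLC → Cobalt Group plc (R1): 100% × 41% × 57% × 33% = 7.7121% of Halcyon Media Ltd.
Chain via Pinebrook Partners LP → Bluewater Logistics SA → Quarry Manufacturing Inc. (R1): 65% × 39% × 27% × 27% = 1.848015% of Halcyon Media Ltd.
Aggregating (R3): 7.7121% + 1.848015% = 9.560115%.

9.560115%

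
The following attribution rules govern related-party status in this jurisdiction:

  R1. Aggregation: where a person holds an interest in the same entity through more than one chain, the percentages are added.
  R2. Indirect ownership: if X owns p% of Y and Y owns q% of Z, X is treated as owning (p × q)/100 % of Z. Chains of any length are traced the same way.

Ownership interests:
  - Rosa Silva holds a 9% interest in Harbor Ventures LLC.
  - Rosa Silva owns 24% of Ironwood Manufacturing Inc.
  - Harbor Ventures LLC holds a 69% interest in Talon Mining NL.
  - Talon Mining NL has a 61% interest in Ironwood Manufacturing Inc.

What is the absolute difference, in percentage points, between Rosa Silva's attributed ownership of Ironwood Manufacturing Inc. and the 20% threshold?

Chain via Harbor Ventures LLC → Talon Mining NL (R2): 9% × 69% × 61% = 3.7881% of Ironwood Manufacturing Inc.
Direct interest in Ironwood Manufacturing Inc: 24%.
Aggregating (R1): 3.7881% + 24% = 27.7881%.
27.7881% exceeds the 20% threshold by 7.7881 percentage points.

7.7881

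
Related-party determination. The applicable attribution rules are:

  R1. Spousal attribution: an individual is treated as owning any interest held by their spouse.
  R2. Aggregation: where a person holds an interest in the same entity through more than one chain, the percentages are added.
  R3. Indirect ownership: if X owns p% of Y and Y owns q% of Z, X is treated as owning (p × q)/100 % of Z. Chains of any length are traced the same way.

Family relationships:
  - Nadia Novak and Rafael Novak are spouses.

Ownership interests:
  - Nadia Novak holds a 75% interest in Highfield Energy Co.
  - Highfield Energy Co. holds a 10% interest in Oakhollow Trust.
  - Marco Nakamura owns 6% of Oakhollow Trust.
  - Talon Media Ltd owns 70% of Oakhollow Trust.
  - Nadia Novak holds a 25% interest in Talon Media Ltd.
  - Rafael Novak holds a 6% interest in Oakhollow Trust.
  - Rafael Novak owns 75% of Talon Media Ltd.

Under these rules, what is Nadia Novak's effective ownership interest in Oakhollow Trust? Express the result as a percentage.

By spousal attribution (R1), Nadia Novak is treated as also owning Rafael Novak's interest in Talon Media Ltd, giving 25% + 75% = 100%.
By spousal attribution (R1), Nadia Novak is treated as owning Rafael Novak's 6% interest in Oakhollow Trust.
Chain via Talon Media Ltd (R3): 100% × 70% = 70% of Oakhollow Trust.
Chain via Highfield Energy Co. (R3): 75% × 10% = 7.5% of Oakhollow Trust.
Direct interest in Oakhollow Trust: 6%.
Aggregating (R2): 70% + 7.5% + 6% = 83.5%.

83.5%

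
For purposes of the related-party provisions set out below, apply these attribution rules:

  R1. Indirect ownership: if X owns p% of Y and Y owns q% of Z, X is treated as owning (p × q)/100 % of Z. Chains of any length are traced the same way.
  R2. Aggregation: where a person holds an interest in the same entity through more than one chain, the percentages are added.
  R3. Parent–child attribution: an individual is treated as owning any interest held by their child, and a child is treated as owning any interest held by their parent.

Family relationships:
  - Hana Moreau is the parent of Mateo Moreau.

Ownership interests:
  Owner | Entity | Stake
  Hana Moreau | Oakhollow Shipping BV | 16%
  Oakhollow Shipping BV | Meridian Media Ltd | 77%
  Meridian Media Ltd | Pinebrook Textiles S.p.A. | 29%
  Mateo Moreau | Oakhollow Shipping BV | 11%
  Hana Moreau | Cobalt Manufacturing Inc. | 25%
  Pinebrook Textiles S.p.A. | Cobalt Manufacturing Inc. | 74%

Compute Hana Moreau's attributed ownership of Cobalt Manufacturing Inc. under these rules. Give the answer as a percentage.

By parent–child attribution (R3), Hana Moreau is treated as also owning Mateo Moreau's interest in Oakhollow Shipping BV, giving 16% + 11% = 27%.
Chain via Oakhollow Shipping BV → Meridian Media Ltd → Pinebrook Textiles S.p.A. (R1): 27% × 77% × 29% × 74% = 4.461534% of Cobalt Manufacturing Inc.
Direct interest in Cobalt Manufacturing Inc: 25%.
Aggregating (R2): 4.461534% + 25% = 29.461534%.

29.461534%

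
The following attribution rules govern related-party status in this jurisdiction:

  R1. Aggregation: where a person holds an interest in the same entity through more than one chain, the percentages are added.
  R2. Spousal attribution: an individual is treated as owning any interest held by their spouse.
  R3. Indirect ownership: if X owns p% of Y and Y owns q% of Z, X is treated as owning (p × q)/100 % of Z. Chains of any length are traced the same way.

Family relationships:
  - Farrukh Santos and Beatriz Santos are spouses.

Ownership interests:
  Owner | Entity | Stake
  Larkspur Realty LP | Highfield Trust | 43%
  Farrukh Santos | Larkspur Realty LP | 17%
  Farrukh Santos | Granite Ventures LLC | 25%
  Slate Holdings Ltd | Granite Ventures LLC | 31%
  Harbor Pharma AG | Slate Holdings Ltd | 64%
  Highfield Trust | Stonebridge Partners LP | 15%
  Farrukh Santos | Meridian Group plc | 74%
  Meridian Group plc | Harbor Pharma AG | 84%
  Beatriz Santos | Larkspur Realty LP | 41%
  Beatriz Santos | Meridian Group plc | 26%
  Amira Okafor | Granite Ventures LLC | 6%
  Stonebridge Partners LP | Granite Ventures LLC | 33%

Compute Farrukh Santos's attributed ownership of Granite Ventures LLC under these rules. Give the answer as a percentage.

By spousal attribution (R2), Farrukh Santos is treated as also owning Beatriz Santos's interest in Meridian Group plc, giving 74% + 26% = 100%.
By spousal attribution (R2), Farrukh Santos is treated as also owning Beatriz Santos's interest in Larkspur Realty LP, giving 17% + 41% = 58%.
Chain via Meridian Group plc → Harbor Pharma AG → Slate Holdings Ltd (R3): 100% × 84% × 64% × 31% = 16.6656% of Granite Ventures LLC.
Chain via Larkspur Realty LP → Highfield Trust → Stonebridge Partners LP (R3): 58% × 43% × 15% × 33% = 1.23453% of Granite Ventures LLC.
Direct interest in Granite Ventures LLC: 25%.
Aggregating (R1): 16.6656% + 1.23453% + 25% = 42.90013%.

42.90013%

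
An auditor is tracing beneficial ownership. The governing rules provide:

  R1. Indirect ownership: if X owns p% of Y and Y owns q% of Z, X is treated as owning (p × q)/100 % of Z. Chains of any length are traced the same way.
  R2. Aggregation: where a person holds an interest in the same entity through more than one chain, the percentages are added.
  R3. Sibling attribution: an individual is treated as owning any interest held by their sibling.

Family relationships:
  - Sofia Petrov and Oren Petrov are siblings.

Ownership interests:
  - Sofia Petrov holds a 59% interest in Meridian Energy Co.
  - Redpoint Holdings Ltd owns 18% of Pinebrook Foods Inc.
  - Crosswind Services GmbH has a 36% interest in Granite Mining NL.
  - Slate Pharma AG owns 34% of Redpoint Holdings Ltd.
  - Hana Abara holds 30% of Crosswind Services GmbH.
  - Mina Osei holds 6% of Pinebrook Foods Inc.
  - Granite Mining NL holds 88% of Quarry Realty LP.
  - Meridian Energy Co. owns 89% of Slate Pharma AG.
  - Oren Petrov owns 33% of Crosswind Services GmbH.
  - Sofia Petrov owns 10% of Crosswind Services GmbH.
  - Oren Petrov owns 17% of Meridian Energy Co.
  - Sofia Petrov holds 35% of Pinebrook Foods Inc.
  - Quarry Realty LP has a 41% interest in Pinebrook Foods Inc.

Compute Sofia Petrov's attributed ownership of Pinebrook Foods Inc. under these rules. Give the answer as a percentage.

44.724752%

By sibling attribution (R3), Sofia Petrov is treated as also owning Oren Petrov's interest in Meridian Energy Co, giving 59% + 17% = 76%.
By sibling attribution (R3), Sofia Petrov is treated as also owning Oren Petrov's interest in Crosswind Services GmbH, giving 10% + 33% = 43%.
Chain via Meridian Energy Co. → Slate Pharma AG → Redpoint Holdings Ltd (R1): 76% × 89% × 34% × 18% = 4.139568% of Pinebrook Foods Inc.
Chain via Crosswind Services GmbH → Granite Mining NL → Quarry Realty LP (R1): 43% × 36% × 88% × 41% = 5.585184% of Pinebrook Foods Inc.
Direct interest in Pinebrook Foods Inc: 35%.
Aggregating (R2): 4.139568% + 5.585184% + 35% = 44.724752%.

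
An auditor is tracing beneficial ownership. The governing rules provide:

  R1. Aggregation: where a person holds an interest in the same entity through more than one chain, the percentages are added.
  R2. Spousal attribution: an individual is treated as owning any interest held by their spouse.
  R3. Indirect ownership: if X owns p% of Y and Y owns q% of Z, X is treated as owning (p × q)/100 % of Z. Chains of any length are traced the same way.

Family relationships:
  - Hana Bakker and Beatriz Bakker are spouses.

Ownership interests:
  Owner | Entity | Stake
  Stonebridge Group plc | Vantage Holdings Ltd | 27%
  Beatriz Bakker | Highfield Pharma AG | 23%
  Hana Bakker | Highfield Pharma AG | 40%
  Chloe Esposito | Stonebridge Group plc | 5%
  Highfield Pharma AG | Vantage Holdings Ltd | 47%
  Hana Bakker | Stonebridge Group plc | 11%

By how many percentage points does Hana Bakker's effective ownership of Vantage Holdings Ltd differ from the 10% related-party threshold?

22.58

By spousal attribution (R2), Hana Bakker is treated as also owning Beatriz Bakker's interest in Highfield Pharma AG, giving 40% + 23% = 63%.
Chain via Stonebridge Group plc (R3): 11% × 27% = 2.97% of Vantage Holdings Ltd.
Chain via Highfield Pharma AG (R3): 63% × 47% = 29.61% of Vantage Holdings Ltd.
Aggregating (R1): 2.97% + 29.61% = 32.58%.
32.58% exceeds the 10% threshold by 22.58 percentage points.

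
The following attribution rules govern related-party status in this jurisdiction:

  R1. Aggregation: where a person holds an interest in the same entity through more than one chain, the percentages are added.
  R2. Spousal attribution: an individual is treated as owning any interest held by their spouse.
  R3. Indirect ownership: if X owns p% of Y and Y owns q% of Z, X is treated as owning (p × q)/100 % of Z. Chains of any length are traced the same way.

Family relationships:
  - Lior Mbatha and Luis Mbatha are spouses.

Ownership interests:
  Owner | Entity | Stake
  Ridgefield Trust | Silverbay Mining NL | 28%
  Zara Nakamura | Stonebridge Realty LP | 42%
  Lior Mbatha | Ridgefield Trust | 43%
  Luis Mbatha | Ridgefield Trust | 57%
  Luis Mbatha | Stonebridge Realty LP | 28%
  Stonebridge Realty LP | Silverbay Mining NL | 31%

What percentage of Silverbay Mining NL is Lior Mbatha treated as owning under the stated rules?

36.68%

By spousal attribution (R2), Lior Mbatha is treated as also owning Luis Mbatha's interest in Ridgefield Trust, giving 43% + 57% = 100%.
By spousal attribution (R2), Lior Mbatha is treated as owning Luis Mbatha's 28% interest in Stonebridge Realty LP.
Chain via Ridgefield Trust (R3): 100% × 28% = 28% of Silverbay Mining NL.
Chain via Stonebridge Realty LP (R3): 28% × 31% = 8.68% of Silverbay Mining NL.
Aggregating (R1): 28% + 8.68% = 36.68%.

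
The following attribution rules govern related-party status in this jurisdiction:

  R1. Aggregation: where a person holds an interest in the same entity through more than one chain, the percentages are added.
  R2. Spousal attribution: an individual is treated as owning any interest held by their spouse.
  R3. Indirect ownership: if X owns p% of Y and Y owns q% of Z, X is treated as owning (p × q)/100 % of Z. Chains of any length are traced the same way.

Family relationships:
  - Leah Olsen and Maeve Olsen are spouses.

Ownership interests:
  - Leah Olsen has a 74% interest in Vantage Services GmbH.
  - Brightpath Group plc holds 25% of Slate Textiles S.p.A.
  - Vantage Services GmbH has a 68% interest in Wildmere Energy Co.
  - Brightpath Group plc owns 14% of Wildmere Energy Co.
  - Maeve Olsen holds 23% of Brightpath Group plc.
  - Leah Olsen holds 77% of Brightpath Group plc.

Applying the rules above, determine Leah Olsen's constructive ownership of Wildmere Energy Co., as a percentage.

By spousal attribution (R2), Leah Olsen is treated as also owning Maeve Olsen's interest in Brightpath Group plc, giving 77% + 23% = 100%.
Chain via Vantage Services GmbH (R3): 74% × 68% = 50.32% of Wildmere Energy Co.
Chain via Brightpath Group plc (R3): 100% × 14% = 14% of Wildmere Energy Co.
Aggregating (R1): 50.32% + 14% = 64.32%.

64.32%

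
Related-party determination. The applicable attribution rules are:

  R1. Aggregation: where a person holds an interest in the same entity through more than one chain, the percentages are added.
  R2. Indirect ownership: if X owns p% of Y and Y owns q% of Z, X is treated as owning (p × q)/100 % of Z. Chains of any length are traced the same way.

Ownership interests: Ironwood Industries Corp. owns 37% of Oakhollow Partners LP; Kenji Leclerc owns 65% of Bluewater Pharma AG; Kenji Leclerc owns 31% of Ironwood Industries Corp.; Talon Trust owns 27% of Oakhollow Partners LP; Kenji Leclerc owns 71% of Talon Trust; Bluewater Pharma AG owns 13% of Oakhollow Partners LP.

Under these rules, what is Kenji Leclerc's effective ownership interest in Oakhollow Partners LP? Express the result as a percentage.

39.09%

Chain via Talon Trust (R2): 71% × 27% = 19.17% of Oakhollow Partners LP.
Chain via Bluewater Pharma AG (R2): 65% × 13% = 8.45% of Oakhollow Partners LP.
Chain via Ironwood Industries Corp. (R2): 31% × 37% = 11.47% of Oakhollow Partners LP.
Aggregating (R1): 19.17% + 8.45% + 11.47% = 39.09%.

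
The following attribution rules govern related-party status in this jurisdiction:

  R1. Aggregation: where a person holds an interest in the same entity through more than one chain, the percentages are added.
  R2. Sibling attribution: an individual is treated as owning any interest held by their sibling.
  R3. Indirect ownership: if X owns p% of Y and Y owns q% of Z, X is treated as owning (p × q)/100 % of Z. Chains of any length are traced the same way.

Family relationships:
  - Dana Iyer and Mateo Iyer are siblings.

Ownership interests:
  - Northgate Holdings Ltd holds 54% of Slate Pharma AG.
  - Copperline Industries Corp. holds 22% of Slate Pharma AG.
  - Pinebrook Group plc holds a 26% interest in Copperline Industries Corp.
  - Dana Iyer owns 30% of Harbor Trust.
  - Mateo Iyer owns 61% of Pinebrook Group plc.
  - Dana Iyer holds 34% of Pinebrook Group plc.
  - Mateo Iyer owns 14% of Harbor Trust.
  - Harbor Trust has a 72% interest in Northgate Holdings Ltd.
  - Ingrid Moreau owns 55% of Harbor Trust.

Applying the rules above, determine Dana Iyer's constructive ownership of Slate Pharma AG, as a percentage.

22.5412%

By sibling attribution (R2), Dana Iyer is treated as also owning Mateo Iyer's interest in Pinebrook Group plc, giving 34% + 61% = 95%.
By sibling attribution (R2), Dana Iyer is treated as also owning Mateo Iyer's interest in Harbor Trust, giving 30% + 14% = 44%.
Chain via Pinebrook Group plc → Copperline Industries Corp. (R3): 95% × 26% × 22% = 5.434% of Slate Pharma AG.
Chain via Harbor Trust → Northgate Holdings Ltd (R3): 44% × 72% × 54% = 17.1072% of Slate Pharma AG.
Aggregating (R1): 5.434% + 17.1072% = 22.5412%.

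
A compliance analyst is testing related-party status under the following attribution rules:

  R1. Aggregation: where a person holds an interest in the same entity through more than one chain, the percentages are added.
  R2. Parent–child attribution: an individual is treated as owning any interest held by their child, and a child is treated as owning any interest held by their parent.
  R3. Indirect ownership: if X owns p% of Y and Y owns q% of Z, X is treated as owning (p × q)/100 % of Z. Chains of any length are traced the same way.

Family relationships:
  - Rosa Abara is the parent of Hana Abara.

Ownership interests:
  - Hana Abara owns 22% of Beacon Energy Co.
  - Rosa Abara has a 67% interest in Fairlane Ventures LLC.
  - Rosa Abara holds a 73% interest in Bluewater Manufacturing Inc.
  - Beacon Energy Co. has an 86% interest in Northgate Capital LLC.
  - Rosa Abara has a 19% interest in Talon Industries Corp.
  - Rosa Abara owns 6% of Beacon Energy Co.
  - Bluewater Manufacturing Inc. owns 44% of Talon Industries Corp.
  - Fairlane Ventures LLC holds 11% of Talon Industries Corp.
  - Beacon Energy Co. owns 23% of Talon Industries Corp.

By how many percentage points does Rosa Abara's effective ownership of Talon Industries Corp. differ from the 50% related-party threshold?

14.93

By parent–child attribution (R2), Rosa Abara is treated as also owning Hana Abara's interest in Beacon Energy Co, giving 6% + 22% = 28%.
Chain via Bluewater Manufacturing Inc. (R3): 73% × 44% = 32.12% of Talon Industries Corp.
Chain via Fairlane Ventures LLC (R3): 67% × 11% = 7.37% of Talon Industries Corp.
Chain via Beacon Energy Co. (R3): 28% × 23% = 6.44% of Talon Industries Corp.
Direct interest in Talon Industries Corp: 19%.
Aggregating (R1): 32.12% + 7.37% + 6.44% + 19% = 64.93%.
64.93% exceeds the 50% threshold by 14.93 percentage points.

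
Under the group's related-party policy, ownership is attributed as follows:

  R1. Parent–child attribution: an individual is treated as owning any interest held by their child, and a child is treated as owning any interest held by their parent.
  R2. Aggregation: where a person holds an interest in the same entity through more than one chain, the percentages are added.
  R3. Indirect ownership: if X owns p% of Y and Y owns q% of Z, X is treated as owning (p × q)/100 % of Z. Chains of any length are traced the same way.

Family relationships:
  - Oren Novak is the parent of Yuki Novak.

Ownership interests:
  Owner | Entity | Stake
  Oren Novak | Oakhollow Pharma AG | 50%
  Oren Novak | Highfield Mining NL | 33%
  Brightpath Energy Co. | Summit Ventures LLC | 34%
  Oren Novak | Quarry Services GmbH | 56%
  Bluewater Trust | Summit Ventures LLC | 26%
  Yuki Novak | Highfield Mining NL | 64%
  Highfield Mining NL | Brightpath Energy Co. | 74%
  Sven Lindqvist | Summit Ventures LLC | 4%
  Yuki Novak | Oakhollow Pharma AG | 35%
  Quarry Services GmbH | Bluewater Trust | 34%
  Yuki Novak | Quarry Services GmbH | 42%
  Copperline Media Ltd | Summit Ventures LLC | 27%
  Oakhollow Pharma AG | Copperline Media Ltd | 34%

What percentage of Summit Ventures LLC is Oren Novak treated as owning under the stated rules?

By parent–child attribution (R1), Oren Novak is treated as also owning Yuki Novak's interest in Quarry Services GmbH, giving 56% + 42% = 98%.
By parent–child attribution (R1), Oren Novak is treated as also owning Yuki Novak's interest in Oakhollow Pharma AG, giving 50% + 35% = 85%.
By parent–child attribution (R1), Oren Novak is treated as also owning Yuki Novak's interest in Highfield Mining NL, giving 33% + 64% = 97%.
Chain via Quarry Services GmbH → Bluewater Trust (R3): 98% × 34% × 26% = 8.6632% of Summit Ventures LLC.
Chain via Oakhollow Pharma AG → Copperline Media Ltd (R3): 85% × 34% × 27% = 7.803% of Summit Ventures LLC.
Chain via Highfield Mining NL → Brightpath Energy Co. (R3): 97% × 74% × 34% = 24.4052% of Summit Ventures LLC.
Aggregating (R2): 8.6632% + 7.803% + 24.4052% = 40.8714%.

40.8714%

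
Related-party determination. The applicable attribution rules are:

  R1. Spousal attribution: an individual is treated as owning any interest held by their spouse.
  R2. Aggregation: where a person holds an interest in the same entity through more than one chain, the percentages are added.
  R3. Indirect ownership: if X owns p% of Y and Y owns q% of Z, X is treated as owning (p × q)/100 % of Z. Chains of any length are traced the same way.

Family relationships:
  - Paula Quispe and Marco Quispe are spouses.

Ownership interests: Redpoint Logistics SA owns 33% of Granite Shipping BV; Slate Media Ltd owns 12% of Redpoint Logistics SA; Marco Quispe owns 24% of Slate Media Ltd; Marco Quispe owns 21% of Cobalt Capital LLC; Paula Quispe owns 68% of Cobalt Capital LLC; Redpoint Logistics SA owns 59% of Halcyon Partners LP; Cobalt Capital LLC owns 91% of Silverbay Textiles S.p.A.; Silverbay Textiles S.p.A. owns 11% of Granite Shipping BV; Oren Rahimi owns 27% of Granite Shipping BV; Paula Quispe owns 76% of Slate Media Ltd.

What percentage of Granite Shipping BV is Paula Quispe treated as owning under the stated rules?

12.8689%

By spousal attribution (R1), Paula Quispe is treated as also owning Marco Quispe's interest in Slate Media Ltd, giving 76% + 24% = 100%.
By spousal attribution (R1), Paula Quispe is treated as also owning Marco Quispe's interest in Cobalt Capital LLC, giving 68% + 21% = 89%.
Chain via Slate Media Ltd → Redpoint Logistics SA (R3): 100% × 12% × 33% = 3.96% of Granite Shipping BV.
Chain via Cobalt Capital LLC → Silverbay Textiles S.p.A. (R3): 89% × 91% × 11% = 8.9089% of Granite Shipping BV.
Aggregating (R2): 3.96% + 8.9089% = 12.8689%.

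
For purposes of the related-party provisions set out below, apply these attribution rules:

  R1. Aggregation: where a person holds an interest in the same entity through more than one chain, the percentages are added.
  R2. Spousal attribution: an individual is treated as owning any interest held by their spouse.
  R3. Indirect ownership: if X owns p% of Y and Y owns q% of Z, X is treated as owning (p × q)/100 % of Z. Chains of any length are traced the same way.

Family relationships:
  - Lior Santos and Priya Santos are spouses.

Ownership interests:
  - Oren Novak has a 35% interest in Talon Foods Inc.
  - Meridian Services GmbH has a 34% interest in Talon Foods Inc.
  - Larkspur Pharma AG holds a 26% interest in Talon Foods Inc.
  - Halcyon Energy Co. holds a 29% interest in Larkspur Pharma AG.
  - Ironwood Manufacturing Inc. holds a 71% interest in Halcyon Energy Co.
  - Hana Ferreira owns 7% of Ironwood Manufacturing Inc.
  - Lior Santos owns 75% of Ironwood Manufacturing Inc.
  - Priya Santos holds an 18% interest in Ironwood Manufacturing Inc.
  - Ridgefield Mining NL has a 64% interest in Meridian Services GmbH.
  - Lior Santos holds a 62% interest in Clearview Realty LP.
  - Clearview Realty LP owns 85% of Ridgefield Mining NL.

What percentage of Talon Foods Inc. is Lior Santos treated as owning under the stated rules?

By spousal attribution (R2), Lior Santos is treated as also owning Priya Santos's interest in Ironwood Manufacturing Inc, giving 75% + 18% = 93%.
Chain via Clearview Realty LP → Ridgefield Mining NL → Meridian Services GmbH (R3): 62% × 85% × 64% × 34% = 11.46752% of Talon Foods Inc.
Chain via Ironwood Manufacturing Inc. → Halcyon Energy Co. → Larkspur Pharma AG (R3): 93% × 71% × 29% × 26% = 4.978662% of Talon Foods Inc.
Aggregating (R1): 11.46752% + 4.978662% = 16.446182%.

16.446182%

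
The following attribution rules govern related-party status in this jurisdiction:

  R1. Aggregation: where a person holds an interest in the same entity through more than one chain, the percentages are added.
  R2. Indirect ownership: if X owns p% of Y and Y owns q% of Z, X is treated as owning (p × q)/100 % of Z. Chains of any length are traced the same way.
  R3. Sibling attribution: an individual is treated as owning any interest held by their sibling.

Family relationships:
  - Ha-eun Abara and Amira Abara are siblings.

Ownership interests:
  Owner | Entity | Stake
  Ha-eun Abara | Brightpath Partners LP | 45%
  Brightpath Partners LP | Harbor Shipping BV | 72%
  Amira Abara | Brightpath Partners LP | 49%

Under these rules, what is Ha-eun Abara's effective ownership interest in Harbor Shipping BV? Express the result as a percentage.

By sibling attribution (R3), Ha-eun Abara is treated as also owning Amira Abara's interest in Brightpath Partners LP, giving 45% + 49% = 94%.
Chain via Brightpath Partners LP (R2): 94% × 72% = 67.68% of Harbor Shipping BV.

67.68%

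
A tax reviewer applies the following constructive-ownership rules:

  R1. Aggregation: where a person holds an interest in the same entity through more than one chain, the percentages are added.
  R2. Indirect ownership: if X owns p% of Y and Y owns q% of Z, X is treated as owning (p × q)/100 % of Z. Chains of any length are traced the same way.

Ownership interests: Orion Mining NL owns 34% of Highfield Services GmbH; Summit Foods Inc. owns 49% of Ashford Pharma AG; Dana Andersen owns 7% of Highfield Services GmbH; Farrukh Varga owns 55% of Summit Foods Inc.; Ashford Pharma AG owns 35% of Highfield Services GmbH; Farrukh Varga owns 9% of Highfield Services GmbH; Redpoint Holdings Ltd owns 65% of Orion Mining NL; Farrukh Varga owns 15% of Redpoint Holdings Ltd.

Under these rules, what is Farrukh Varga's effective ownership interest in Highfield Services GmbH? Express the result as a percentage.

Chain via Redpoint Holdings Ltd → Orion Mining NL (R2): 15% × 65% × 34% = 3.315% of Highfield Services GmbH.
Chain via Summit Foods Inc. → Ashford Pharma AG (R2): 55% × 49% × 35% = 9.4325% of Highfield Services GmbH.
Direct interest in Highfield Services GmbH: 9%.
Aggregating (R1): 3.315% + 9.4325% + 9% = 21.7475%.

21.7475%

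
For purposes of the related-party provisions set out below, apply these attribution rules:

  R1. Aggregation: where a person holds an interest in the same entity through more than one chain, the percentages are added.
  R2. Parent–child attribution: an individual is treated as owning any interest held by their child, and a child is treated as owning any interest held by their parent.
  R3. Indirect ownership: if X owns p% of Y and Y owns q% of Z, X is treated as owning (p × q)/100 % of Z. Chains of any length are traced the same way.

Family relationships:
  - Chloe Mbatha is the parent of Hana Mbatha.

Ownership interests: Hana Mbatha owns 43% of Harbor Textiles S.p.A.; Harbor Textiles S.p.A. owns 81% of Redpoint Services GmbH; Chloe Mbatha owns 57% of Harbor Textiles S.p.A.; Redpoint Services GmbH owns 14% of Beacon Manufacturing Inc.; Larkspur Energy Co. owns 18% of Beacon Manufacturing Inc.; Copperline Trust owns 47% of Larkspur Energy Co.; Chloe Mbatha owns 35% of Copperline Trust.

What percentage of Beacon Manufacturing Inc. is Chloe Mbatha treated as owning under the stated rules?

14.301%

By parent–child attribution (R2), Chloe Mbatha is treated as also owning Hana Mbatha's interest in Harbor Textiles S.p.A, giving 57% + 43% = 100%.
Chain via Harbor Textiles S.p.A. → Redpoint Services GmbH (R3): 100% × 81% × 14% = 11.34% of Beacon Manufacturing Inc.
Chain via Copperline Trust → Larkspur Energy Co. (R3): 35% × 47% × 18% = 2.961% of Beacon Manufacturing Inc.
Aggregating (R1): 11.34% + 2.961% = 14.301%.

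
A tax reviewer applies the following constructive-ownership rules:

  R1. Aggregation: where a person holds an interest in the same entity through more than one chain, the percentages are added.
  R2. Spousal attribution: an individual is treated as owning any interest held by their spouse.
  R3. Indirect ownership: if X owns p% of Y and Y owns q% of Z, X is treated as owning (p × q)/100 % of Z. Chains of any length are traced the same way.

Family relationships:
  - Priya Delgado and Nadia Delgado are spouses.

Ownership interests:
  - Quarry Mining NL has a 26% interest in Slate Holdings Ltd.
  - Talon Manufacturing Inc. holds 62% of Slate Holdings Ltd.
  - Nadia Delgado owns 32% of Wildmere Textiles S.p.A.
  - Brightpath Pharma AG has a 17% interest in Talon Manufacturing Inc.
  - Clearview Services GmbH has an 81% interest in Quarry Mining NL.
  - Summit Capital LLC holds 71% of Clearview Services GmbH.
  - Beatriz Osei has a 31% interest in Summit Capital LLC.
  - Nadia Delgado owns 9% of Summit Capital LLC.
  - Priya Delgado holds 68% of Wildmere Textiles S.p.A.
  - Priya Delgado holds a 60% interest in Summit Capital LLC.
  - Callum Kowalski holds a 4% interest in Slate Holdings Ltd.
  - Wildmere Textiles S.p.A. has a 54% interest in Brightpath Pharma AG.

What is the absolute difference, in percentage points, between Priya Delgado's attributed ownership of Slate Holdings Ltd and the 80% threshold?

63.991106

By spousal attribution (R2), Priya Delgado is treated as also owning Nadia Delgado's interest in Summit Capital LLC, giving 60% + 9% = 69%.
By spousal attribution (R2), Priya Delgado is treated as also owning Nadia Delgado's interest in Wildmere Textiles S.p.A, giving 68% + 32% = 100%.
Chain via Summit Capital LLC → Clearview Services GmbH → Quarry Mining NL (R3): 69% × 71% × 81% × 26% = 10.317294% of Slate Holdings Ltd.
Chain via Wildmere Textiles S.p.A. → Brightpath Pharma AG → Talon Manufacturing Inc. (R3): 100% × 54% × 17% × 62% = 5.6916% of Slate Holdings Ltd.
Aggregating (R1): 10.317294% + 5.6916% = 16.008894%.
16.008894% falls short of the 80% threshold by 63.991106 percentage points.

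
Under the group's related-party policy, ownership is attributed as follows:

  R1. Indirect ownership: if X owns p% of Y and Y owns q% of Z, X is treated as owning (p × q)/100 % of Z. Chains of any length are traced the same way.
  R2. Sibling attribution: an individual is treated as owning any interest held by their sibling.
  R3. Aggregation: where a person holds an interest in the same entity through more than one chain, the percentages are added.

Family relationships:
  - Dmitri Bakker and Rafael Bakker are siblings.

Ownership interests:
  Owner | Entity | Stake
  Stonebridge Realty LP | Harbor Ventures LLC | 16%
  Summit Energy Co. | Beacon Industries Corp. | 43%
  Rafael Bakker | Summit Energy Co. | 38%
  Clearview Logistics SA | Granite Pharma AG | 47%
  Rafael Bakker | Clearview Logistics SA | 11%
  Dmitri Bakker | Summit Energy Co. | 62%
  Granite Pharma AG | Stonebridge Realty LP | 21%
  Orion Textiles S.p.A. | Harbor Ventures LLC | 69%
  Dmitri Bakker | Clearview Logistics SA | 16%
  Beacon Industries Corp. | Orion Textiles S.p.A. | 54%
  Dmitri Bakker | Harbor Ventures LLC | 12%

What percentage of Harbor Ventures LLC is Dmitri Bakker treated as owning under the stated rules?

By sibling attribution (R2), Dmitri Bakker is treated as also owning Rafael Bakker's interest in Clearview Logistics SA, giving 16% + 11% = 27%.
By sibling attribution (R2), Dmitri Bakker is treated as also owning Rafael Bakker's interest in Summit Energy Co, giving 62% + 38% = 100%.
Chain via Clearview Logistics SA → Granite Pharma AG → Stonebridge Realty LP (R1): 27% × 47% × 21% × 16% = 0.426384% of Harbor Ventures LLC.
Chain via Summit Energy Co. → Beacon Industries Corp. → Orion Textiles S.p.A. (R1): 100% × 43% × 54% × 69% = 16.0218% of Harbor Ventures LLC.
Direct interest in Harbor Ventures LLC: 12%.
Aggregating (R3): 0.426384% + 16.0218% + 12% = 28.448184%.

28.448184%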